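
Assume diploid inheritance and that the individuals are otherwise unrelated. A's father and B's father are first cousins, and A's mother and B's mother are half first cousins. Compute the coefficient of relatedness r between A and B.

Independent pedigree routes through distinct common ancestors add.
A and B are related in two ways: second cousins through their fathers (r = 1/32) and half second cousins through their mothers (r = 1/64).
r = 1/32 + 1/64 = 3/64 = 0.046875.

0.046875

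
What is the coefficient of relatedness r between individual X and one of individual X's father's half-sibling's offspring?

Each parent–offspring link contributes a factor of 1/2, and independent paths through distinct common ancestors add.
Half first cousins share one grandparent — one path of length 4: r = (1/2)^4 = 1/16.

0.0625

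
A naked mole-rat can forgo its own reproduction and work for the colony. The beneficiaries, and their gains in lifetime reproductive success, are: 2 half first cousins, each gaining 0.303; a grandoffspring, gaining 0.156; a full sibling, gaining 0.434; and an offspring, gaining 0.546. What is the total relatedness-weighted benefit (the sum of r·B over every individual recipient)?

0.566875

r to a half first cousin = 1/16 (half first cousins share one grandparent — one path of length 4: r = (1/2)^4 = 1/16).
r to a grandoffspring = 0.25 (two parent–offspring links: r = (1/2)^2 = 1/4).
r to a full sibling = 0.5 (full sibs share both parents — two paths of length 2: r = 2·(1/2)^2 = 1/2).
r to an offspring = 0.5 (one parent–offspring link: r = (1/2)^1 = 1/2).
Summing one r·B term per recipient: 2·0.0625·0.303 + 1·0.25·0.156 + 1·0.5·0.434 + 1·0.5·0.546 = 0.566875.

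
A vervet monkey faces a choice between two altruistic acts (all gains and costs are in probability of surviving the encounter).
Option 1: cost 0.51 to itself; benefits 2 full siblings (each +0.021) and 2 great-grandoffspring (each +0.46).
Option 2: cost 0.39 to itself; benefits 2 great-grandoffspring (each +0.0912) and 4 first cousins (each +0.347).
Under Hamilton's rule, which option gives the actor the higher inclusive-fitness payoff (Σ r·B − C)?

Option 1: r to a full sibling = 0.5.
Option 1: r to a great-grandoffspring = 0.125.
Option 1: Σ r·B − C = (2·0.5·0.021 + 2·0.125·0.46) − 0.51 = -0.374.
Option 2: r to a great-grandoffspring = 0.125.
Option 2: r to a first cousin = 0.125.
Option 2: Σ r·B − C = (2·0.125·0.0912 + 4·0.125·0.347) − 0.39 = -0.1937.
Option 2 has the higher net inclusive-fitness payoff.

Option 2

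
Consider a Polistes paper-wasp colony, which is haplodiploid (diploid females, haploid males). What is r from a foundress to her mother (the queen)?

0.5

One meiotic link between diploid queen and diploid daughter: r = 1/2.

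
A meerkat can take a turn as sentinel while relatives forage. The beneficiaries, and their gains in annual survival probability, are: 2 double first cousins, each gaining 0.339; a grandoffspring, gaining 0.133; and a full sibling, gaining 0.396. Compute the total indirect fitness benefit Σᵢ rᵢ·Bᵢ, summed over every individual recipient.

r to a double first cousin = 0.25 (double first cousins share both grandparent pairs — four paths of length 4: r = 4·(1/2)^4 = 1/4).
r to a grandoffspring = 0.25 (two parent–offspring links: r = (1/2)^2 = 1/4).
r to a full sibling = 0.5 (full sibs share both parents — two paths of length 2: r = 2·(1/2)^2 = 1/2).
Summing one r·B term per recipient: 2·0.25·0.339 + 1·0.25·0.133 + 1·0.5·0.396 = 0.40075.

0.40075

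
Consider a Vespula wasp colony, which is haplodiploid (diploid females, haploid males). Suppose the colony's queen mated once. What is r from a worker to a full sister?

0.75

Haplodiploid full sisters inherit their father's entire haploid genome identically (contributing 1/2) and on average half of their mother's contribution (1/2 · 1/2 = 1/4); r = 1/2 + 1/4 = 3/4.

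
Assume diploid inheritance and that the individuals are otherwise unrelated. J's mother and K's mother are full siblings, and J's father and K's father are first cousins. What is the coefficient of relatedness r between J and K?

Relatedness sums over independent paths through distinct common ancestors.
J and K are related in two ways: first cousins through their mothers (r = 1/8) and second cousins through their fathers (r = 1/32).
r = 1/8 + 1/32 = 5/32 = 0.15625.

0.15625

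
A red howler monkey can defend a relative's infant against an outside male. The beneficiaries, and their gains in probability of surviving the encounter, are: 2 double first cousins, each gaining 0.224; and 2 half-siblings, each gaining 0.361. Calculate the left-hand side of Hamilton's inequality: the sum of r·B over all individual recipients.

0.2925

r to a double first cousin = 0.25 (double first cousins share both grandparent pairs — four paths of length 4: r = 4·(1/2)^4 = 1/4).
r to a half-sibling = 1/4 (half-sibs share one parent — one path of length 2: r = (1/2)^2 = 1/4).
Summing one r·B term per recipient: 2·0.25·0.224 + 2·0.25·0.361 = 0.2925.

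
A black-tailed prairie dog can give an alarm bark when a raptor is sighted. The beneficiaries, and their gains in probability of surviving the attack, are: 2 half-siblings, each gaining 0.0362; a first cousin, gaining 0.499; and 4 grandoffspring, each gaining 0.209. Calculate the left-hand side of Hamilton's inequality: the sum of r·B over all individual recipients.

r to a half-sibling = 1/4 (half-sibs share one parent — one path of length 2: r = (1/2)^2 = 1/4).
r to a first cousin = 1/8 (first cousins share one grandparent pair — two paths of length 4: r = 2·(1/2)^4 = 1/8).
r to a grandoffspring = 1/4 (two parent–offspring links: r = (1/2)^2 = 1/4).
Summing one r·B term per recipient: 2·0.25·0.0362 + 1·0.125·0.499 + 4·0.25·0.209 = 0.289475.

0.289475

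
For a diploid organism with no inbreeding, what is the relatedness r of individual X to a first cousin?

0.125

Each parent–offspring link contributes a factor of 1/2, and independent paths through distinct common ancestors add.
First cousins share one grandparent pair — two paths of length 4: r = 2·(1/2)^4 = 1/8.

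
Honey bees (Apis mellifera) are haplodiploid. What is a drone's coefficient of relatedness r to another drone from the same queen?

Haploid brothers each carry a random half of the queen's diploid genome, so on average they share half: r = 1/2.

0.5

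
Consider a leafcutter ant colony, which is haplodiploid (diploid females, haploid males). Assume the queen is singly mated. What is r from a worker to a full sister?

Haplodiploid full sisters inherit their father's entire haploid genome identically (contributing 1/2) and on average half of their mother's contribution (1/2 · 1/2 = 1/4); r = 1/2 + 1/4 = 3/4.

0.75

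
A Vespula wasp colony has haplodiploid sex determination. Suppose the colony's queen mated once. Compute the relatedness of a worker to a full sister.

Haplodiploid full sisters inherit their father's entire haploid genome identically (contributing 1/2) and on average half of their mother's contribution (1/2 · 1/2 = 1/4); r = 1/2 + 1/4 = 3/4.

0.75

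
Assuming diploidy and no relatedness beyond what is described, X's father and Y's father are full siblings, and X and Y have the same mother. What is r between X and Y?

Wright's path rule: contributions from independent ancestry routes add.
X and Y are related in two ways: first cousins through their fathers (r = 1/8) and half-sibs through their shared mother (r = 1/4).
r = 1/8 + 1/4 = 3/8 = 0.375.

0.375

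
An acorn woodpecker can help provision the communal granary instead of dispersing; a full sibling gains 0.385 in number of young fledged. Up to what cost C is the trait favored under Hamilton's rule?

0.1925

r to a full sibling = 1/2 (full sibs share both parents — two paths of length 2: r = 2·(1/2)^2 = 1/2).
Hamilton's rule: n·r·B > C, so the trait is favored while C < n·r·B = 1·0.5·0.385 = 0.1925.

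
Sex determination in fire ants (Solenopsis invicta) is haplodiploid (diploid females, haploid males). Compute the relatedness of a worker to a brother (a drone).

0.25

Her haploid brother carries none of their father's genes and a random half of their mother's genome; that half matches the maternal half of her own genome with probability 1/2: r = 1/2 · 1/2 = 1/4.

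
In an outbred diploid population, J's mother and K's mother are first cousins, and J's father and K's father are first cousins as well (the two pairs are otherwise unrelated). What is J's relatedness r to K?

With two independent routes of shared ancestry, r is the sum of the two contributions.
J and K are related in two ways: second cousins through their mothers (r = 1/32) and second cousins through their fathers (r = 1/32).
r = 1/32 + 1/32 = 0.0625.

0.0625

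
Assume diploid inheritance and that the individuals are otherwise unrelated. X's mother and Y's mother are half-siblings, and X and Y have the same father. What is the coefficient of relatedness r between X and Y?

0.3125

With two independent routes of shared ancestry, r is the sum of the two contributions.
X and Y are related in two ways: half first cousins through their mothers (r = 1/16) and half-sibs through their shared father (r = 1/4).
r = 1/16 + 1/4 = 5/16 = 0.3125.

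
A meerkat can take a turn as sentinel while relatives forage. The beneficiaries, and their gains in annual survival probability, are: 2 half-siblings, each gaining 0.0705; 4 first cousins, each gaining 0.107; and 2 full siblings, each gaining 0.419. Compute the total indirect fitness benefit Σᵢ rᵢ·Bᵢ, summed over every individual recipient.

0.50775

r to a half-sibling = 0.25 (half-sibs share one parent — one path of length 2: r = (1/2)^2 = 1/4).
r to a first cousin = 1/8 (first cousins share one grandparent pair — two paths of length 4: r = 2·(1/2)^4 = 1/8).
r to a full sibling = 1/2 (full sibs share both parents — two paths of length 2: r = 2·(1/2)^2 = 1/2).
Summing one r·B term per recipient: 2·0.25·0.0705 + 4·0.125·0.107 + 2·0.5·0.419 = 0.50775.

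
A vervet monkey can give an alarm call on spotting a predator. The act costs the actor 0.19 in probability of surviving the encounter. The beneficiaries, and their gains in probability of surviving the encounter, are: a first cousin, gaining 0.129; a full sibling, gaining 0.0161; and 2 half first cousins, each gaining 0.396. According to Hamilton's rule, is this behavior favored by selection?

No

Hamilton's rule: the trait is favored when the sum of r·B over every recipient exceeds the actor's cost C.
r to a first cousin = 1/8 (first cousins share one grandparent pair — two paths of length 4: r = 2·(1/2)^4 = 1/8).
r to a full sibling = 0.5 (full sibs share both parents — two paths of length 2: r = 2·(1/2)^2 = 1/2).
r to a half first cousin = 0.0625 (half first cousins share one grandparent — one path of length 4: r = (1/2)^4 = 1/16).
Summing one r·B term per recipient: 1·0.125·0.129 + 1·0.5·0.0161 + 2·0.0625·0.396 = 0.073675.
0.073675 < 0.19: the indirect benefit is less than the cost.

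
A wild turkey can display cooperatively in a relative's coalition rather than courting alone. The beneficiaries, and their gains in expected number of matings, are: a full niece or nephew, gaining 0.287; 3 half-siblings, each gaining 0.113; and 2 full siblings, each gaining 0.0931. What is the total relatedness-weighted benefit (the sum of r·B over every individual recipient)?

0.2496

r to a full niece or nephew = 0.25 (full aunt/uncle↔niece/nephew: two paths of length 3 through the shared grandparent pair: r = 2·(1/2)^3 = 1/4).
r to a half-sibling = 1/4 (half-sibs share one parent — one path of length 2: r = (1/2)^2 = 1/4).
r to a full sibling = 1/2 (full sibs share both parents — two paths of length 2: r = 2·(1/2)^2 = 1/2).
Summing one r·B term per recipient: 1·0.25·0.287 + 3·0.25·0.113 + 2·0.5·0.0931 = 0.2496.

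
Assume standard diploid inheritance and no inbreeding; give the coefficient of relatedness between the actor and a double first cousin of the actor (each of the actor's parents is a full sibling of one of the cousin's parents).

Each parent–offspring link contributes a factor of 1/2, and independent paths through distinct common ancestors add.
Double first cousins share both grandparent pairs — four paths of length 4: r = 4·(1/2)^4 = 1/4.

0.25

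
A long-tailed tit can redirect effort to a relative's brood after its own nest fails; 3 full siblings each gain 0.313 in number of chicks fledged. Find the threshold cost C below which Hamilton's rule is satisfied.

0.4695

r to a full sibling = 1/2 (full sibs share both parents — two paths of length 2: r = 2·(1/2)^2 = 1/2).
Hamilton's rule: n·r·B > C, so the trait is favored while C < n·r·B = 3·0.5·0.313 = 0.4695.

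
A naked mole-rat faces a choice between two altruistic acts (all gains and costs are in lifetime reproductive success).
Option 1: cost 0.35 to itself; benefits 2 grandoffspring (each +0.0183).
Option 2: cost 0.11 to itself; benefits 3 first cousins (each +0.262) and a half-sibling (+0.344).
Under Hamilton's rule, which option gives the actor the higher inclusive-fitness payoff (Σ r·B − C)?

Option 2

Option 1: r to a grandoffspring = 0.25.
Option 1: Σ r·B − C = (2·0.25·0.0183) − 0.35 = -0.34085.
Option 2: r to a first cousin = 0.125.
Option 2: r to a half-sibling = 0.25.
Option 2: Σ r·B − C = (3·0.125·0.262 + 1·0.25·0.344) − 0.11 = 0.07425.
Option 2 has the higher net inclusive-fitness payoff.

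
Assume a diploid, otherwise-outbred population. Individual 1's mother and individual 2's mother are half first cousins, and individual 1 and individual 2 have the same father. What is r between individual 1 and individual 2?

0.265625

Independent pedigree routes through distinct common ancestors add.
Individual 1 and individual 2 are related in two ways: half second cousins through their mothers (r = 1/64) and half-sibs through their shared father (r = 1/4).
r = 1/64 + 1/4 = 0.265625.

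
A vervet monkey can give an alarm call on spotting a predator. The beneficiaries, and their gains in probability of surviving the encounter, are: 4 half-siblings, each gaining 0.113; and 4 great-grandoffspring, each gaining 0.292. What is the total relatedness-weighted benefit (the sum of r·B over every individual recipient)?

r to a half-sibling = 0.25 (half-sibs share one parent — one path of length 2: r = (1/2)^2 = 1/4).
r to a great-grandoffspring = 1/8 (three parent–offspring links: r = (1/2)^3 = 1/8).
Summing one r·B term per recipient: 4·0.25·0.113 + 4·0.125·0.292 = 0.259.

0.259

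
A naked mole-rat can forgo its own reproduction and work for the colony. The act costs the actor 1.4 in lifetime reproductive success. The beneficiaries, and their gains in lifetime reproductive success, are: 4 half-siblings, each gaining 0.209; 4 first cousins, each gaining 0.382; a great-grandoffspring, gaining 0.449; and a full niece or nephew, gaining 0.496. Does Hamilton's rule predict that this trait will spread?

No

Hamilton's rule: the trait is favored when the sum of r·B over every recipient exceeds the actor's cost C.
r to a half-sibling = 0.25 (half-sibs share one parent — one path of length 2: r = (1/2)^2 = 1/4).
r to a first cousin = 0.125 (first cousins share one grandparent pair — two paths of length 4: r = 2·(1/2)^4 = 1/8).
r to a great-grandoffspring = 1/8 (three parent–offspring links: r = (1/2)^3 = 1/8).
r to a full niece or nephew = 1/4 (full aunt/uncle↔niece/nephew: two paths of length 3 through the shared grandparent pair: r = 2·(1/2)^3 = 1/4).
Summing one r·B term per recipient: 4·0.25·0.209 + 4·0.125·0.382 + 1·0.125·0.449 + 1·0.25·0.496 = 0.580125.
0.580125 < 1.4: the indirect benefit is less than the cost.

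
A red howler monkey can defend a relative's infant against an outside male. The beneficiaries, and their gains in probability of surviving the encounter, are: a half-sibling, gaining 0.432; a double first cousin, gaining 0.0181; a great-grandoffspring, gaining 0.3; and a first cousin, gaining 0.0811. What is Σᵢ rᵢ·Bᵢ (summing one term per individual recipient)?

r to a half-sibling = 1/4 (half-sibs share one parent — one path of length 2: r = (1/2)^2 = 1/4).
r to a double first cousin = 0.25 (double first cousins share both grandparent pairs — four paths of length 4: r = 4·(1/2)^4 = 1/4).
r to a great-grandoffspring = 0.125 (three parent–offspring links: r = (1/2)^3 = 1/8).
r to a first cousin = 1/8 (first cousins share one grandparent pair — two paths of length 4: r = 2·(1/2)^4 = 1/8).
Summing one r·B term per recipient: 1·0.25·0.432 + 1·0.25·0.0181 + 1·0.125·0.3 + 1·0.125·0.0811 = 0.1601625.

0.1601625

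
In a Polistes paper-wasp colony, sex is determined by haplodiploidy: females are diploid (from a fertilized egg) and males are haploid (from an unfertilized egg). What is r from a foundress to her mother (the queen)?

One meiotic link between diploid queen and diploid daughter: r = 1/2.

0.5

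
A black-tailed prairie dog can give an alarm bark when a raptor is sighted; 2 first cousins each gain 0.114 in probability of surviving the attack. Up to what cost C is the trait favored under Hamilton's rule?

0.0285

r to a first cousin = 0.125 (first cousins share one grandparent pair — two paths of length 4: r = 2·(1/2)^4 = 1/8).
Hamilton's rule: n·r·B > C, so the trait is favored while C < n·r·B = 2·0.125·0.114 = 0.0285.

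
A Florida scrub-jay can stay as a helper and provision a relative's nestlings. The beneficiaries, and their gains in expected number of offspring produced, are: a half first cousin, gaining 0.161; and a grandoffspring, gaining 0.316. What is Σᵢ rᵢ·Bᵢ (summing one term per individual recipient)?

0.0890625

r to a half first cousin = 1/16 (half first cousins share one grandparent — one path of length 4: r = (1/2)^4 = 1/16).
r to a grandoffspring = 1/4 (two parent–offspring links: r = (1/2)^2 = 1/4).
Summing one r·B term per recipient: 1·0.0625·0.161 + 1·0.25·0.316 = 0.0890625.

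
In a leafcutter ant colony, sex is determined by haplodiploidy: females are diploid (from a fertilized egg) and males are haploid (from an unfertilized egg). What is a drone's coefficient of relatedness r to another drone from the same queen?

Haploid brothers each carry a random half of the queen's diploid genome, so on average they share half: r = 1/2.

0.5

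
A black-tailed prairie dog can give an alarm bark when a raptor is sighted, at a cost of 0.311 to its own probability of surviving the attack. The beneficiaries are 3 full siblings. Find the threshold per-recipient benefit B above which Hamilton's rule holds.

r to a full sibling = 1/2 (full sibs share both parents — two paths of length 2: r = 2·(1/2)^2 = 1/2).
Hamilton's rule with n recipients of equal r: n·r·B > C, so B > C/(n·r) = 0.311/(3·0.5) = 0.2073.

0.2073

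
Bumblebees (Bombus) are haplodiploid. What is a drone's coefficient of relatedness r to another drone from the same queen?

0.5

Haploid brothers each carry a random half of the queen's diploid genome, so on average they share half: r = 1/2.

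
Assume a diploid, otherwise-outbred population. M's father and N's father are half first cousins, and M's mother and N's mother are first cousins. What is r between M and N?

0.046875

Wright's path rule: contributions from independent ancestry routes add.
M and N are related in two ways: half second cousins through their fathers (r = 1/64) and second cousins through their mothers (r = 1/32).
r = 1/64 + 1/32 = 3/64 = 0.046875.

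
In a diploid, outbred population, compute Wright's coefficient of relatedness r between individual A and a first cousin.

First cousins share one grandparent pair — two paths of length 4: r = 2·(1/2)^4 = 1/8.

0.125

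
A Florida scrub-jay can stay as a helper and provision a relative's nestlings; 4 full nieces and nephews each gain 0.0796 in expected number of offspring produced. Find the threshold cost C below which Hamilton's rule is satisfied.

0.0796

r to a full niece or nephew = 1/4 (full aunt/uncle↔niece/nephew: two paths of length 3 through the shared grandparent pair: r = 2·(1/2)^3 = 1/4).
Hamilton's rule: n·r·B > C, so the trait is favored while C < n·r·B = 4·0.25·0.0796 = 0.0796.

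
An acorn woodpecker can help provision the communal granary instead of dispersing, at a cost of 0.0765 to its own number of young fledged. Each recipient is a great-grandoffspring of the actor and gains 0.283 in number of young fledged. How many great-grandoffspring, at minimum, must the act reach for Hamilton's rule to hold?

r to a great-grandoffspring = 0.125 (three parent–offspring links: r = (1/2)^3 = 1/8).
Hamilton's rule: n·r·B > C  ⇒  n > C/(r·B) = 0.0765/(0.125·0.283) = 2.163.
The smallest integer exceeding 2.163 is 3.

3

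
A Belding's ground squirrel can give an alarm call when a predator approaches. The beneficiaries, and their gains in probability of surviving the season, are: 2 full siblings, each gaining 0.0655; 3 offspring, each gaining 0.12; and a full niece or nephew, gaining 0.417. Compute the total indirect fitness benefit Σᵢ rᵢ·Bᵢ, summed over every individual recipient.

r to a full sibling = 1/2 (full sibs share both parents — two paths of length 2: r = 2·(1/2)^2 = 1/2).
r to an offspring = 0.5 (one parent–offspring link: r = (1/2)^1 = 1/2).
r to a full niece or nephew = 0.25 (full aunt/uncle↔niece/nephew: two paths of length 3 through the shared grandparent pair: r = 2·(1/2)^3 = 1/4).
Summing one r·B term per recipient: 2·0.5·0.0655 + 3·0.5·0.12 + 1·0.25·0.417 = 0.34975.

0.34975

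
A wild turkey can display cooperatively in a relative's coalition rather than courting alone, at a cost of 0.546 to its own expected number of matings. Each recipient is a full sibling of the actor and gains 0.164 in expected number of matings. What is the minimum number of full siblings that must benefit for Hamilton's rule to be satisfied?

r to a full sibling = 1/2 (full sibs share both parents — two paths of length 2: r = 2·(1/2)^2 = 1/2).
Hamilton's rule: n·r·B > C  ⇒  n > C/(r·B) = 0.546/(0.5·0.164) = 6.659.
The smallest integer exceeding 6.659 is 7.

7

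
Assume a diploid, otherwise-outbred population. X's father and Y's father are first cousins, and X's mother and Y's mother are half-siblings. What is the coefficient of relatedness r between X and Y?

0.09375

With two independent routes of shared ancestry, r is the sum of the two contributions.
X and Y are related in two ways: second cousins through their fathers (r = 1/32) and half first cousins through their mothers (r = 1/16).
r = 1/32 + 1/16 = 3/32 = 0.09375.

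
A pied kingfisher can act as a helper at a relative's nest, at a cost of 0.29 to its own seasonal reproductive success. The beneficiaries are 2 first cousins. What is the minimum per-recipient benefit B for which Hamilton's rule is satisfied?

1.16

r to a first cousin = 1/8 (first cousins share one grandparent pair — two paths of length 4: r = 2·(1/2)^4 = 1/8).
Hamilton's rule with n recipients of equal r: n·r·B > C, so B > C/(n·r) = 0.29/(2·0.125) = 1.16.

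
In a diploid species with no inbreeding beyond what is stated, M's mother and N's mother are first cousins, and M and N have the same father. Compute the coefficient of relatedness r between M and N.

With two independent routes of shared ancestry, r is the sum of the two contributions.
M and N are related in two ways: second cousins through their mothers (r = 1/32) and half-sibs through their shared father (r = 1/4).
r = 1/32 + 1/4 = 0.28125.

0.28125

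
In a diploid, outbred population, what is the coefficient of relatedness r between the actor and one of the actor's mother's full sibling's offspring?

Each parent–offspring link contributes a factor of 1/2, and independent paths through distinct common ancestors add.
First cousins share one grandparent pair — two paths of length 4: r = 2·(1/2)^4 = 1/8.

0.125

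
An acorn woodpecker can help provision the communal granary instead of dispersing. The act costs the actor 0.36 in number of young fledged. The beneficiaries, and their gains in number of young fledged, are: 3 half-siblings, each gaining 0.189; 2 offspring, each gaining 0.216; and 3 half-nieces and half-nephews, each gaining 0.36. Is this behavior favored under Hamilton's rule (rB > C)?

Hamilton's rule: the trait is favored when the sum of r·B over every recipient exceeds the actor's cost C.
r to a half-sibling = 1/4 (half-sibs share one parent — one path of length 2: r = (1/2)^2 = 1/4).
r to an offspring = 0.5 (one parent–offspring link: r = (1/2)^1 = 1/2).
r to a half-niece or half-nephew = 1/8 (half-aunt/uncle↔niece/nephew: one path of length 3: r = (1/2)^3 = 1/8).
Summing one r·B term per recipient: 3·0.25·0.189 + 2·0.5·0.216 + 3·0.125·0.36 = 0.49275.
0.49275 > 0.36: the indirect benefit exceeds the cost.

Yes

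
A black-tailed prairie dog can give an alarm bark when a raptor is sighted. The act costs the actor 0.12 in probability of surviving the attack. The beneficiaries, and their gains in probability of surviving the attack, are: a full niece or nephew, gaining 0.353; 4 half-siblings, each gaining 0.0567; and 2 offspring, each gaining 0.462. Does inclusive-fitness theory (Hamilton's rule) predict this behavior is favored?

Hamilton's rule: the trait is favored when the sum of r·B over every recipient exceeds the actor's cost C.
r to a full niece or nephew = 0.25 (full aunt/uncle↔niece/nephew: two paths of length 3 through the shared grandparent pair: r = 2·(1/2)^3 = 1/4).
r to a half-sibling = 0.25 (half-sibs share one parent — one path of length 2: r = (1/2)^2 = 1/4).
r to an offspring = 1/2 (one parent–offspring link: r = (1/2)^1 = 1/2).
Summing one r·B term per recipient: 1·0.25·0.353 + 4·0.25·0.0567 + 2·0.5·0.462 = 0.60695.
0.60695 > 0.12: the indirect benefit exceeds the cost.

Yes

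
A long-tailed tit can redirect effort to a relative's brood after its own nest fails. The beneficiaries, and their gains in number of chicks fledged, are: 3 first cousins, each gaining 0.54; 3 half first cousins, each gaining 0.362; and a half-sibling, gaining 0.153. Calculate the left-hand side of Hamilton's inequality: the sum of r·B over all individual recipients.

r to a first cousin = 1/8 (first cousins share one grandparent pair — two paths of length 4: r = 2·(1/2)^4 = 1/8).
r to a half first cousin = 0.0625 (half first cousins share one grandparent — one path of length 4: r = (1/2)^4 = 1/16).
r to a half-sibling = 1/4 (half-sibs share one parent — one path of length 2: r = (1/2)^2 = 1/4).
Summing one r·B term per recipient: 3·0.125·0.54 + 3·0.0625·0.362 + 1·0.25·0.153 = 0.308625.

0.308625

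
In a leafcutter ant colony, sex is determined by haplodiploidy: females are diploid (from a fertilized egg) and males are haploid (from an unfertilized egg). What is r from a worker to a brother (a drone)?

0.25

Her haploid brother carries none of their father's genes and a random half of their mother's genome; that half matches the maternal half of her own genome with probability 1/2: r = 1/2 · 1/2 = 1/4.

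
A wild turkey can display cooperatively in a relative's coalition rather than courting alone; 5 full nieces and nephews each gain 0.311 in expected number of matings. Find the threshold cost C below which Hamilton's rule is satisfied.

0.38875

r to a full niece or nephew = 1/4 (full aunt/uncle↔niece/nephew: two paths of length 3 through the shared grandparent pair: r = 2·(1/2)^3 = 1/4).
Hamilton's rule: n·r·B > C, so the trait is favored while C < n·r·B = 5·0.25·0.311 = 0.38875.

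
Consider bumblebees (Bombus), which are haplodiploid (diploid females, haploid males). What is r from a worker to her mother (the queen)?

0.5

One meiotic link between diploid queen and diploid daughter: r = 1/2.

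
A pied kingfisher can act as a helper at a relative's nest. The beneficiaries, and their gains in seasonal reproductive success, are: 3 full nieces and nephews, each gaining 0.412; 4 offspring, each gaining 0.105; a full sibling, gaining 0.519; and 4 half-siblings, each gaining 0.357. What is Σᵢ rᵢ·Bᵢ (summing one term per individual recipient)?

r to a full niece or nephew = 0.25 (full aunt/uncle↔niece/nephew: two paths of length 3 through the shared grandparent pair: r = 2·(1/2)^3 = 1/4).
r to an offspring = 0.5 (one parent–offspring link: r = (1/2)^1 = 1/2).
r to a full sibling = 1/2 (full sibs share both parents — two paths of length 2: r = 2·(1/2)^2 = 1/2).
r to a half-sibling = 0.25 (half-sibs share one parent — one path of length 2: r = (1/2)^2 = 1/4).
Summing one r·B term per recipient: 3·0.25·0.412 + 4·0.5·0.105 + 1·0.5·0.519 + 4·0.25·0.357 = 1.1355.

1.1355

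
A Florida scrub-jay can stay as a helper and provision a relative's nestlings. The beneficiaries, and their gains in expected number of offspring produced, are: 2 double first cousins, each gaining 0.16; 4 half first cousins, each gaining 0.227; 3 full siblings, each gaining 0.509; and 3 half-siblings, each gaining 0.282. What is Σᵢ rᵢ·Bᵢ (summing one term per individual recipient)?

1.11175

r to a double first cousin = 1/4 (double first cousins share both grandparent pairs — four paths of length 4: r = 4·(1/2)^4 = 1/4).
r to a half first cousin = 1/16 (half first cousins share one grandparent — one path of length 4: r = (1/2)^4 = 1/16).
r to a full sibling = 1/2 (full sibs share both parents — two paths of length 2: r = 2·(1/2)^2 = 1/2).
r to a half-sibling = 0.25 (half-sibs share one parent — one path of length 2: r = (1/2)^2 = 1/4).
Summing one r·B term per recipient: 2·0.25·0.16 + 4·0.0625·0.227 + 3·0.5·0.509 + 3·0.25·0.282 = 1.11175.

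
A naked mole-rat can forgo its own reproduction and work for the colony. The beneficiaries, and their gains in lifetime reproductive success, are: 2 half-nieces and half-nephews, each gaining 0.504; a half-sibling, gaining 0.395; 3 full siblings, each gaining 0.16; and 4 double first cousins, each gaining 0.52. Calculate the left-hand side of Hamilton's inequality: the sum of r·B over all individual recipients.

r to a half-niece or half-nephew = 1/8 (half-aunt/uncle↔niece/nephew: one path of length 3: r = (1/2)^3 = 1/8).
r to a half-sibling = 0.25 (half-sibs share one parent — one path of length 2: r = (1/2)^2 = 1/4).
r to a full sibling = 0.5 (full sibs share both parents — two paths of length 2: r = 2·(1/2)^2 = 1/2).
r to a double first cousin = 0.25 (double first cousins share both grandparent pairs — four paths of length 4: r = 4·(1/2)^4 = 1/4).
Summing one r·B term per recipient: 2·0.125·0.504 + 1·0.25·0.395 + 3·0.5·0.16 + 4·0.25·0.52 = 0.98475.

0.98475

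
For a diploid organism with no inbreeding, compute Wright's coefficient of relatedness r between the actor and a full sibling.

0.5

Full sibs share both parents — two paths of length 2: r = 2·(1/2)^2 = 1/2.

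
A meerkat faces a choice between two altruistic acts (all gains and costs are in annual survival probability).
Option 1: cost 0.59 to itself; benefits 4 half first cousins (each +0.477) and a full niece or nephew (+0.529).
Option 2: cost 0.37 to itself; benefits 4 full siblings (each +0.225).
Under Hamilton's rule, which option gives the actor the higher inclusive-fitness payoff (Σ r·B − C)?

Option 2

Option 1: r to a half first cousin = 0.0625.
Option 1: r to a full niece or nephew = 0.25.
Option 1: Σ r·B − C = (4·0.0625·0.477 + 1·0.25·0.529) − 0.59 = -0.3385.
Option 2: r to a full sibling = 0.5.
Option 2: Σ r·B − C = (4·0.5·0.225) − 0.37 = 0.08.
Option 2 has the higher net inclusive-fitness payoff.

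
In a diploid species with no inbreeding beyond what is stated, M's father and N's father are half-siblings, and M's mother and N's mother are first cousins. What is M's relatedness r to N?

0.09375

Wright's path rule: contributions from independent ancestry routes add.
M and N are related in two ways: half first cousins through their fathers (r = 1/16) and second cousins through their mothers (r = 1/32).
r = 1/16 + 1/32 = 0.09375.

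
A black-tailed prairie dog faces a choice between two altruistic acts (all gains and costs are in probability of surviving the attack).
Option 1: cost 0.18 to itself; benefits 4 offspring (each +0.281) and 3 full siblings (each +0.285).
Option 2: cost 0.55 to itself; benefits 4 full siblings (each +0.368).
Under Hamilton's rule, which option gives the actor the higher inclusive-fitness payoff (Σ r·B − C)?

Option 1: r to an offspring = 0.5.
Option 1: r to a full sibling = 0.5.
Option 1: Σ r·B − C = (4·0.5·0.281 + 3·0.5·0.285) − 0.18 = 0.8095.
Option 2: r to a full sibling = 0.5.
Option 2: Σ r·B − C = (4·0.5·0.368) − 0.55 = 0.186.
Option 1 has the higher net inclusive-fitness payoff.

Option 1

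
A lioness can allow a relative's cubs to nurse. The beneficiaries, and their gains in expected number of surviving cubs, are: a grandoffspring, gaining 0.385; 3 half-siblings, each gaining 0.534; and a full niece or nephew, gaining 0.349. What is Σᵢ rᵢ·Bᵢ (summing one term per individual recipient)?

0.584

r to a grandoffspring = 1/4 (two parent–offspring links: r = (1/2)^2 = 1/4).
r to a half-sibling = 1/4 (half-sibs share one parent — one path of length 2: r = (1/2)^2 = 1/4).
r to a full niece or nephew = 1/4 (full aunt/uncle↔niece/nephew: two paths of length 3 through the shared grandparent pair: r = 2·(1/2)^3 = 1/4).
Summing one r·B term per recipient: 1·0.25·0.385 + 3·0.25·0.534 + 1·0.25·0.349 = 0.584.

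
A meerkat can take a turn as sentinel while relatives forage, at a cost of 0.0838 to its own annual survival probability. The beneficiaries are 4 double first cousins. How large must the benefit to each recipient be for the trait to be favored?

r to a double first cousin = 0.25 (double first cousins share both grandparent pairs — four paths of length 4: r = 4·(1/2)^4 = 1/4).
Hamilton's rule with n recipients of equal r: n·r·B > C, so B > C/(n·r) = 0.0838/(4·0.25) = 0.0838.

0.0838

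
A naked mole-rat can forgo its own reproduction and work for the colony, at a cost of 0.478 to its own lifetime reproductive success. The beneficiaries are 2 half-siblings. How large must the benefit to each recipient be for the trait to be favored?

0.956

r to a half-sibling = 1/4 (half-sibs share one parent — one path of length 2: r = (1/2)^2 = 1/4).
Hamilton's rule with n recipients of equal r: n·r·B > C, so B > C/(n·r) = 0.478/(2·0.25) = 0.956.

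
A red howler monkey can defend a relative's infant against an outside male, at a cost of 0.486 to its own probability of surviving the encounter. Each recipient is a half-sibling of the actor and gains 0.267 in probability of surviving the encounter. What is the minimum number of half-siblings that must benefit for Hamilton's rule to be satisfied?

8

r to a half-sibling = 0.25 (half-sibs share one parent — one path of length 2: r = (1/2)^2 = 1/4).
Hamilton's rule: n·r·B > C  ⇒  n > C/(r·B) = 0.486/(0.25·0.267) = 7.281.
The smallest integer exceeding 7.281 is 8.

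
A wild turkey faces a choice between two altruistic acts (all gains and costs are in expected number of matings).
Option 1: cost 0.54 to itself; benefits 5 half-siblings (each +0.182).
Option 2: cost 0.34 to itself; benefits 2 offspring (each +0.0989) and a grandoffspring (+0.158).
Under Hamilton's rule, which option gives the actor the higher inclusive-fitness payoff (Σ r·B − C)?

Option 2

Option 1: r to a half-sibling = 0.25.
Option 1: Σ r·B − C = (5·0.25·0.182) − 0.54 = -0.3125.
Option 2: r to an offspring = 0.5.
Option 2: r to a grandoffspring = 0.25.
Option 2: Σ r·B − C = (2·0.5·0.0989 + 1·0.25·0.158) − 0.34 = -0.2016.
Option 2 has the higher net inclusive-fitness payoff.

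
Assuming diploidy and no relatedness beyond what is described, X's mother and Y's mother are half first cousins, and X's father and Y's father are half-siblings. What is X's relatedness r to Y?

0.078125

Independent pedigree routes through distinct common ancestors add.
X and Y are related in two ways: half second cousins through their mothers (r = 1/64) and half first cousins through their fathers (r = 1/16).
r = 1/64 + 1/16 = 5/64 = 0.078125.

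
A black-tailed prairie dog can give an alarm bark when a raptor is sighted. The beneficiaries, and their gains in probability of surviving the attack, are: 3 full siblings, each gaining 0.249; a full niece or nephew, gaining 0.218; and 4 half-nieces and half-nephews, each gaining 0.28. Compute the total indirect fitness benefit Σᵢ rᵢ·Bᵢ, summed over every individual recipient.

0.568

r to a full sibling = 1/2 (full sibs share both parents — two paths of length 2: r = 2·(1/2)^2 = 1/2).
r to a full niece or nephew = 0.25 (full aunt/uncle↔niece/nephew: two paths of length 3 through the shared grandparent pair: r = 2·(1/2)^3 = 1/4).
r to a half-niece or half-nephew = 0.125 (half-aunt/uncle↔niece/nephew: one path of length 3: r = (1/2)^3 = 1/8).
Summing one r·B term per recipient: 3·0.5·0.249 + 1·0.25·0.218 + 4·0.125·0.28 = 0.568.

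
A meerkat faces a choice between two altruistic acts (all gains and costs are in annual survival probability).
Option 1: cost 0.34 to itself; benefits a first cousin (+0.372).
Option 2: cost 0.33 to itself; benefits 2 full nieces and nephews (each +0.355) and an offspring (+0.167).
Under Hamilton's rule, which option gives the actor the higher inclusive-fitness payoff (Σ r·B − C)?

Option 2

Option 1: r to a first cousin = 0.125.
Option 1: Σ r·B − C = (1·0.125·0.372) − 0.34 = -0.2935.
Option 2: r to a full niece or nephew = 0.25.
Option 2: r to an offspring = 0.5.
Option 2: Σ r·B − C = (2·0.25·0.355 + 1·0.5·0.167) − 0.33 = -0.069.
Option 2 has the higher net inclusive-fitness payoff.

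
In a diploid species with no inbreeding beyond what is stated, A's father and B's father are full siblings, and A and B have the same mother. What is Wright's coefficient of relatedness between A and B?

Wright's path rule: contributions from independent ancestry routes add.
A and B are related in two ways: first cousins through their fathers (r = 1/8) and half-sibs through their shared mother (r = 1/4).
r = 1/8 + 1/4 = 0.375.

0.375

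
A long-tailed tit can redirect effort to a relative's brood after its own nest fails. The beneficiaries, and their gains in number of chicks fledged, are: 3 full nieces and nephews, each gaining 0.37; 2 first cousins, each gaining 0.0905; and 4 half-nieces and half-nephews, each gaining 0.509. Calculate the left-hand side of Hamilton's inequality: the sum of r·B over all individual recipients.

0.554625

r to a full niece or nephew = 1/4 (full aunt/uncle↔niece/nephew: two paths of length 3 through the shared grandparent pair: r = 2·(1/2)^3 = 1/4).
r to a first cousin = 1/8 (first cousins share one grandparent pair — two paths of length 4: r = 2·(1/2)^4 = 1/8).
r to a half-niece or half-nephew = 1/8 (half-aunt/uncle↔niece/nephew: one path of length 3: r = (1/2)^3 = 1/8).
Summing one r·B term per recipient: 3·0.25·0.37 + 2·0.125·0.0905 + 4·0.125·0.509 = 0.554625.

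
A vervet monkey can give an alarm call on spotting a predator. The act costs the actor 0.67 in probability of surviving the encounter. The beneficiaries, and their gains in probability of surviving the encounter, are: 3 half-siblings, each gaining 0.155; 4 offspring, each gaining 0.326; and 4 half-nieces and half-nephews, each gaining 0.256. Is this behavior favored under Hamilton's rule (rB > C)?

Yes

Hamilton's rule: the trait is favored when the sum of r·B over every recipient exceeds the actor's cost C.
r to a half-sibling = 1/4 (half-sibs share one parent — one path of length 2: r = (1/2)^2 = 1/4).
r to an offspring = 1/2 (one parent–offspring link: r = (1/2)^1 = 1/2).
r to a half-niece or half-nephew = 0.125 (half-aunt/uncle↔niece/nephew: one path of length 3: r = (1/2)^3 = 1/8).
Summing one r·B term per recipient: 3·0.25·0.155 + 4·0.5·0.326 + 4·0.125·0.256 = 0.89625.
0.89625 > 0.67: the indirect benefit exceeds the cost.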